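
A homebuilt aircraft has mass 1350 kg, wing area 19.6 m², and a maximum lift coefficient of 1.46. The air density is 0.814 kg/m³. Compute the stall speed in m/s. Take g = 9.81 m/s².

At stall, lift equals weight: L = W = m·g = 1350 × 9.81 = 13240 N.
V_stall = √(2W/(ρ·S·CL,max)) = √(2 × 13240 / (0.814 × 19.6 × 1.46))
V_stall = √1137 = 33.7 m/s

V_stall = 33.7 m/s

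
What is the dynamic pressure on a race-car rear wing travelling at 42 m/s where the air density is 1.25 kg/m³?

q = ½ρv² = ½ × 1.25 × 42² = 1100 Pa

q = 1100 Pa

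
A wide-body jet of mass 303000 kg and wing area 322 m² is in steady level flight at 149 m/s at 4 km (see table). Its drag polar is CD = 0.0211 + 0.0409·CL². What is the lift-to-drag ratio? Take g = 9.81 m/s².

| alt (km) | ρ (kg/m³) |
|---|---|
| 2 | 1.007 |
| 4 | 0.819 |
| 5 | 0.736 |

At 4 km, from the table: ρ = 0.819 kg/m³.
Weight W = mg = 303000 × 9.81 = 2.9724×10^6 N; in level flight L = W.
q = ½ρv² = ½ × 0.819 × 149² = 9091 Pa.
CL = 2W/(ρv²S) = 2×2.9724×10^6/(0.819×149²×322) = 1.015.
CD = 0.0211 + 0.0409 × 1.015² = 0.06327.
L/D = CL/CD = 1.015 / 0.06327 = 16

L/D = 16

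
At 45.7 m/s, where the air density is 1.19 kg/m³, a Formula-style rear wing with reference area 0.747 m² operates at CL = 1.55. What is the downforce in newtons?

L = ½ρv²S·CL = ½ × 1.19 × 45.7² × 0.747 × 1.55 = 1440 N

L = 1440 N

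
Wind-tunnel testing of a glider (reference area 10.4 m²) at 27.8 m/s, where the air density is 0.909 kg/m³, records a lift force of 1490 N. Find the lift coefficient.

From L = ½ρv²S·CL, rearranging gives CL = 2L/(ρv²S).
CL = 2 × 1490 / (0.909 × 27.8² × 10.4) = 0.408

CL = 0.408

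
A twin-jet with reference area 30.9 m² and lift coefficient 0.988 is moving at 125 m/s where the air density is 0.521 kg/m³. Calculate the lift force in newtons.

L = 1.24×10^5 N

Dynamic pressure q = ½ρv² = ½ × 0.521 × 125² = 4070 Pa.
L = q·S·CL = 4070 × 30.9 × 0.988 = 1.24×10^5 N ≈ 124 kN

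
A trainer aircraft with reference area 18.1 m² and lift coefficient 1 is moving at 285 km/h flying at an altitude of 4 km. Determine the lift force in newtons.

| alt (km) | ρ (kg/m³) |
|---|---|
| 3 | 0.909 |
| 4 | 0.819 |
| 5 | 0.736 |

At 4 km, from the table: ρ = 0.819 kg/m³.
Convert speed: v = 285 km/h ÷ 3.6 = 79.17 m/s.
Dynamic pressure q = ½ρv² = ½ × 0.819 × 79.17² = 2566 Pa.
L = q·S·CL = 2566 × 18.1 × 1 = 46500 N ≈ 46.5 kN

L = 46500 N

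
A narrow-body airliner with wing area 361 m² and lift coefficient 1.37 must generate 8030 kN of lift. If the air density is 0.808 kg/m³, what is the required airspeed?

L = ½ρv²S·CL ⇒ v = √(2L/(ρ·S·CL))
v = √(2 × 8.03×10^6 / (0.808 × 361 × 1.37)) = √40190 = 200 m/s

v = 200 m/s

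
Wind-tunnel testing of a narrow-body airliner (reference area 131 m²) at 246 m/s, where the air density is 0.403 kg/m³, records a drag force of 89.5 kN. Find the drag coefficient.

CD = 0.056

From D = ½ρv²S·CD, rearranging gives CD = 2D/(ρv²S).
CD = 2 × 89500 / (0.403 × 246² × 131) = 0.056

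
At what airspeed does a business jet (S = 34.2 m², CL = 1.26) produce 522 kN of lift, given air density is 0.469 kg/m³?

v = 227 m/s

L = ½ρv²S·CL ⇒ v = √(2L/(ρ·S·CL))
v = √(2 × 5.22×10^5 / (0.469 × 34.2 × 1.26)) = √51660 = 227 m/s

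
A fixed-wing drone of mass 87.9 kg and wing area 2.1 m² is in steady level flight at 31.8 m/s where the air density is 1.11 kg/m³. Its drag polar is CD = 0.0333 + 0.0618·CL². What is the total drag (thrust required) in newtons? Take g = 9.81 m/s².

Level flight ⇒ L = W = m·g = 87.9 × 9.81 = 862.3 N.
q = ½ρv² = ½ × 1.11 × 31.8² = 561.2 Pa.
CL = W/(q·S) = 862.3 / (561.2 × 2.1) = 0.7316.
CD = 0.0333 + 0.0618 × 0.7316² = 0.06638.
D = q·S·CD = 561.2 × 2.1 × 0.06638 = 78.24 N

D = 78.2 N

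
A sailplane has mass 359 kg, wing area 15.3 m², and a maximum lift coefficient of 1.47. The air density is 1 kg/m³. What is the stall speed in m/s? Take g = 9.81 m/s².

Stall occurs when L = W at CL,max. W = mg = 359 × 9.81 = 3522 N.
V_stall = √(2W/(ρ·S·CL,max)) = √(2 × 3522 / (1 × 15.3 × 1.47))
V_stall = √313.2 = 17.7 m/s

V_stall = 17.7 m/s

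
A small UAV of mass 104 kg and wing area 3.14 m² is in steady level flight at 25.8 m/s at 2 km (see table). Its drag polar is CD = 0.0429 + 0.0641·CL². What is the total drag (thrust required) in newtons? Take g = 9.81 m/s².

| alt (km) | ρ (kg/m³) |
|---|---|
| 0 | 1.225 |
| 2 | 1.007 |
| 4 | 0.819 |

At 2 km, from the table: ρ = 1.007 kg/m³.
In steady level flight, lift balances weight: W = mg = 104 × 9.81 = 1020.2 N.
Dynamic pressure q = 0.5 × 1.007 × 25.8² = 335.1 Pa.
CL = W/(q·S) = 1020.2 / (335.1 × 3.14) = 0.9695.
CD = 0.0429 + 0.0641 × 0.9695² = 0.1031.
D = q·S·CD = 335.1 × 3.14 × 0.1031 = 108.5 N

D = 109 N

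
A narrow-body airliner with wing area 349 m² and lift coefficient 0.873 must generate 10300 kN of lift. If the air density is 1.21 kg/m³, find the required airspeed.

v = 236 m/s

L = ½ρv²S·CL ⇒ v = √(2L/(ρ·S·CL))
v = √(2 × 1.03×10^7 / (1.21 × 349 × 0.873)) = √55880 = 236 m/s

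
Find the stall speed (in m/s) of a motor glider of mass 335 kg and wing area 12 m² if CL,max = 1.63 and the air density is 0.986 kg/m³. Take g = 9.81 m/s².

At stall, lift equals weight: L = W = m·g = 335 × 9.81 = 3286 N.
From L = ½ρV²S·CL,max = W: V_stall = √(2W/(ρSCL,max)) = √(2·3286/(0.986·12·1.63))
V_stall = √340.8 = 18.5 m/s

V_stall = 18.5 m/s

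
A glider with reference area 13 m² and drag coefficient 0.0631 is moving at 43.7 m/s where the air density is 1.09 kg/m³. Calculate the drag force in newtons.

D = 854 N

D = ½ρv²S·CD = ½ × 1.09 × 43.7² × 13 × 0.0631 = 854 N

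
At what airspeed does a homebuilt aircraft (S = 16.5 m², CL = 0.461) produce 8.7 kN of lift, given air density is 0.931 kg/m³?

v = 49.6 m/s

L = ½ρv²S·CL ⇒ v = √(2L/(ρ·S·CL))
v = √(2 × 8700 / (0.931 × 16.5 × 0.461)) = √2457 = 49.6 m/s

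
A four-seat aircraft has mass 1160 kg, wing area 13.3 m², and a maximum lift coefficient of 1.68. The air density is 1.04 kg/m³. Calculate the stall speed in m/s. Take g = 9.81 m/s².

At stall, lift equals weight: L = W = m·g = 1160 × 9.81 = 11380 N.
From L = ½ρV²S·CL,max = W: V_stall = √(2W/(ρSCL,max)) = √(2·11380/(1.04·13.3·1.68))
V_stall = √979.4 = 31.3 m/s

V_stall = 31.3 m/s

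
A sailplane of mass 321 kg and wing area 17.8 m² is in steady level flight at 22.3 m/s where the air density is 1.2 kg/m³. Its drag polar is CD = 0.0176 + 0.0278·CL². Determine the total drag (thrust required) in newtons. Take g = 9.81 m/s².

D = 145 N

Weight W = mg = 321 × 9.81 = 3149 N; in level flight L = W.
Dynamic pressure q = 0.5 × 1.2 × 22.3² = 298.4 Pa.
CL = 2W/(ρv²S) = 2×3149/(1.2×22.3²×17.8) = 0.5929.
CD = 0.0176 + 0.0278 × 0.5929² = 0.02737.
D = q·S·CD = 298.4 × 17.8 × 0.02737 = 145.4 N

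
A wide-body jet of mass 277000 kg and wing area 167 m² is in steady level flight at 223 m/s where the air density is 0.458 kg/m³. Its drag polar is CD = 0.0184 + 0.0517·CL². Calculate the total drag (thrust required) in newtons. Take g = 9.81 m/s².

D = 2.36×10^5 N

Level flight ⇒ L = W = m·g = 277000 × 9.81 = 2.7174×10^6 N.
Dynamic pressure q = 0.5 × 0.458 × 223² = 11390 Pa.
CL = W/(q·S) = 2.7174×10^6 / (11390 × 167) = 1.429.
CD = 0.0184 + 0.0517 × 1.429² = 0.124.
D = q·S·CD = 11390 × 167 × 0.124 = 2.357×10^5 N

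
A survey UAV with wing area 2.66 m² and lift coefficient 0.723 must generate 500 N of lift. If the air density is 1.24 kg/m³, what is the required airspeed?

v = 20.5 m/s

L = ½ρv²S·CL ⇒ v = √(2L/(ρ·S·CL))
v = √(2 × 500 / (1.24 × 2.66 × 0.723)) = √419.3 = 20.5 m/s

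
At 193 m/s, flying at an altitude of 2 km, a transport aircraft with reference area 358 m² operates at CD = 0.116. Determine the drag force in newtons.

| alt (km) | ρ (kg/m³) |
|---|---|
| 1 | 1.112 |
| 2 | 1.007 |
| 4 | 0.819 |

At 2 km, from the table: ρ = 1.007 kg/m³.
Dynamic pressure q = ½ρv² = ½ × 1.007 × 193² = 18750 Pa.
D = q·S·CD = 18750 × 358 × 0.116 = 7.79×10^5 N ≈ 779 kN

D = 7.79×10^5 N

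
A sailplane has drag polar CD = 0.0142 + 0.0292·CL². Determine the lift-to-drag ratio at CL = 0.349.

L/D = 19.7

CD = 0.0142 + 0.0292 × 0.349² = 0.01776
L/D = CL/CD = 0.349 / 0.01776 = 19.7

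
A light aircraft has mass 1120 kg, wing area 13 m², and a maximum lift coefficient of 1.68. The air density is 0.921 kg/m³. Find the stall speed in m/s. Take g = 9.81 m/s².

Weight W = mg = 1120 × 9.81 = 10990 N.
From L = ½ρV²S·CL,max = W: V_stall = √(2W/(ρSCL,max)) = √(2·10990/(0.921·13·1.68))
V_stall = √1092 = 33.1 m/s

V_stall = 33.1 m/s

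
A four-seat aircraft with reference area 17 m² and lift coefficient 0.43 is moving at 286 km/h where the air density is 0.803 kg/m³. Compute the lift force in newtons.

Convert speed: v = 286 km/h ÷ 3.6 = 79.44 m/s.
L = ½ρv²S·CL = ½ × 0.803 × 79.44² × 17 × 0.43 = 18500 N ≈ 18.5 kN

L = 18500 N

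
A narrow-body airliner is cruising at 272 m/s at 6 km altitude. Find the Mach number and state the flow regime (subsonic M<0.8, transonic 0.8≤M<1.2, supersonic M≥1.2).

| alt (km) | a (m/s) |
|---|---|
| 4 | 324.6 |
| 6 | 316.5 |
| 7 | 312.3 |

At 6 km, from the table: a = 316.5 m/s.
M = v/a = 272 / 316.5 = 0.859
M = 0.859 → transonic.

M = 0.859 (transonic)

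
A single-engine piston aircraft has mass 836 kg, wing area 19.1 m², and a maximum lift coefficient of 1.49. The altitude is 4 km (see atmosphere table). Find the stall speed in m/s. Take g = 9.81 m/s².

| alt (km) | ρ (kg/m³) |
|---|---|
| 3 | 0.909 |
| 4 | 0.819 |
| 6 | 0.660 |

V_stall = 26.5 m/s

At 4 km, from the table: ρ = 0.819 kg/m³.
Weight W = mg = 836 × 9.81 = 8201 N.
From L = ½ρV²S·CL,max = W: V_stall = √(2W/(ρSCL,max)) = √(2·8201/(0.819·19.1·1.49))
V_stall = √703.7 = 26.5 m/s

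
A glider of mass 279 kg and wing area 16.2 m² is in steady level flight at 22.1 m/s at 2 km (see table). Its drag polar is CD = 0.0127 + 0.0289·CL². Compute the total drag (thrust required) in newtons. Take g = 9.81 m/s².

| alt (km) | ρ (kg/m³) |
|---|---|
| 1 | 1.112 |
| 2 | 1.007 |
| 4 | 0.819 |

D = 105 N

At 2 km, from the table: ρ = 1.007 kg/m³.
In steady level flight, lift balances weight: W = mg = 279 × 9.81 = 2737 N.
Dynamic pressure q = 0.5 × 1.007 × 22.1² = 245.9 Pa.
CL = W/(q·S) = 2737 / (245.9 × 16.2) = 0.687.
CD = 0.0127 + 0.0289 × 0.687² = 0.02634.
D = q·S·CD = 245.9 × 16.2 × 0.02634 = 104.9 N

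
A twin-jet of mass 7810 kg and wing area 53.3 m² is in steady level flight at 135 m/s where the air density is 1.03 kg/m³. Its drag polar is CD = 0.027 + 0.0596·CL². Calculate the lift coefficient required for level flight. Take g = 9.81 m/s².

CL = 0.153

Level flight ⇒ L = W = m·g = 7810 × 9.81 = 76616 N.
Dynamic pressure q = 0.5 × 1.03 × 135² = 9386 Pa.
Required CL = L/(qS) = 76616/(9386·53.3) = 0.1532.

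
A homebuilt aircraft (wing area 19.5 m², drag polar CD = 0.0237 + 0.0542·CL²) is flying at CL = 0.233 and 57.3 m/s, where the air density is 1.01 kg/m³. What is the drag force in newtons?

D = 861 N

CD = 0.0237 + 0.0542 × 0.233² = 0.02664
D = ½ρv²S·CD = ½ × 1.01 × 57.3² × 19.5 × 0.02664 = 861 N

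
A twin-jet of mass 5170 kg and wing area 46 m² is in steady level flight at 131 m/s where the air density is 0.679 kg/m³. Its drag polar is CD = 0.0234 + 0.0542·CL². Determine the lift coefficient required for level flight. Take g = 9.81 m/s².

In steady level flight, lift balances weight: W = mg = 5170 × 9.81 = 50718 N.
q = ½ρv² = ½ × 0.679 × 131² = 5826 Pa.
Required CL = L/(qS) = 50718/(5826·46) = 0.1892.

CL = 0.189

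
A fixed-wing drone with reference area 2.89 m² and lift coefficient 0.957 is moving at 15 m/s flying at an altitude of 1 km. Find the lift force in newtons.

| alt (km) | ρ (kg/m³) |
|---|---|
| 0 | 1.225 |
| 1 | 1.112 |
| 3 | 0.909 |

L = 346 N

At 1 km, from the table: ρ = 1.112 kg/m³.
L = ½ρv²S·CL = ½ × 1.112 × 15² × 2.89 × 0.957 = 346 N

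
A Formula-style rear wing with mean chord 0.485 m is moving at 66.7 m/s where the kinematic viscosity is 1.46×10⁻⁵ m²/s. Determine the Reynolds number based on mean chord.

Re = v·c/ν = 66.7 × 0.485 / (1.46×10⁻⁵) = 2.22×10^6

Re = 2.22×10^6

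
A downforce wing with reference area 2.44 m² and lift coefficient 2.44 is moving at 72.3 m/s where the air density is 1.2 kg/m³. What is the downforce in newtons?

L = 18700 N

L = ½ρv²S·CL = ½ × 1.2 × 72.3² × 2.44 × 2.44 = 18700 N ≈ 18.7 kN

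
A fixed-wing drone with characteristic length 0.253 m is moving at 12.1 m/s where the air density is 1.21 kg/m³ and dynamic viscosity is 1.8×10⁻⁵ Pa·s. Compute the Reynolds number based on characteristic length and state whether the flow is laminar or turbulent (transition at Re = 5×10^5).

Re = 2.06×10^5 (laminar)

Re = ρ·v·c/μ = 1.21 × 12.1 × 0.253 / (1.8×10⁻⁵) = 2.06×10^5
Since 2.06×10^5 < 5×10^5, the flow is laminar.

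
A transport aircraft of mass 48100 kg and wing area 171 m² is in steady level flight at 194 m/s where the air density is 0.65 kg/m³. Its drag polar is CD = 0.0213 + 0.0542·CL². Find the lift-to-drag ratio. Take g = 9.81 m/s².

L/D = 9.38

In steady level flight, lift balances weight: W = mg = 48100 × 9.81 = 4.7186×10^5 N.
Dynamic pressure q = 0.5 × 0.65 × 194² = 12230 Pa.
CL = 2W/(ρv²S) = 2×4.7186×10^5/(0.65×194²×171) = 0.2256.
CD = 0.0213 + 0.0542 × 0.2256² = 0.02406.
L/D = CL/CD = 0.2256 / 0.02406 = 9.38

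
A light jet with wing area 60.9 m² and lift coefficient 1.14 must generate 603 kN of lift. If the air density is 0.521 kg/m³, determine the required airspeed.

L = ½ρv²S·CL ⇒ v = √(2L/(ρ·S·CL))
v = √(2 × 6.03×10^5 / (0.521 × 60.9 × 1.14)) = √33340 = 183 m/s

v = 183 m/s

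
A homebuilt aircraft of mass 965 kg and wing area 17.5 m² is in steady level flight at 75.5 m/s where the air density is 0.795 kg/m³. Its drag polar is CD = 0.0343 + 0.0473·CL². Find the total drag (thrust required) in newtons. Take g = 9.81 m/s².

In steady level flight, lift balances weight: W = mg = 965 × 9.81 = 9466.6 N.
Dynamic pressure q = 0.5 × 0.795 × 75.5² = 2266 Pa.
CL = W/(q·S) = 9466.6 / (2266 × 17.5) = 0.2387.
CD = 0.0343 + 0.0473 × 0.2387² = 0.037.
D = q·S·CD = 2266 × 17.5 × 0.037 = 1467 N

D = 1470 N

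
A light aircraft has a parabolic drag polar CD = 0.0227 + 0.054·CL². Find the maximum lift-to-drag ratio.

For CD = CD0 + K·CL², (L/D)max occurs at CL* = √(CD0/K) and equals 1/(2√(K·CD0)).
(L/D)max = 1/(2√(0.054 × 0.0227)) = 1/(2 × 0.03501) = 14.3

(L/D)max = 14.3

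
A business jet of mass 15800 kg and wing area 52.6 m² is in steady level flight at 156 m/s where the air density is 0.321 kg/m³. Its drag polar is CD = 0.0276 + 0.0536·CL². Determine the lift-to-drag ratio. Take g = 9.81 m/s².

In steady level flight, lift balances weight: W = mg = 15800 × 9.81 = 1.55×10^5 N.
q = ½ρv² = ½ × 0.321 × 156² = 3906 Pa.
Required CL = L/(qS) = 1.55×10^5/(3906·52.6) = 0.7544.
CD = 0.0276 + 0.0536 × 0.7544² = 0.05811.
L/D = CL/CD = 0.7544 / 0.05811 = 13

L/D = 13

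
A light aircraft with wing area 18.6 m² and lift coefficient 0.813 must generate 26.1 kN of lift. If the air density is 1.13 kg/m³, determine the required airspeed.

L = ½ρv²S·CL ⇒ v = √(2L/(ρ·S·CL))
v = √(2 × 26100 / (1.13 × 18.6 × 0.813)) = √3055 = 55.3 m/s

v = 55.3 m/s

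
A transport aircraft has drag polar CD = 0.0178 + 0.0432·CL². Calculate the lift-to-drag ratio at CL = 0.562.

CD = 0.0178 + 0.0432 × 0.562² = 0.03144
L/D = CL/CD = 0.562 / 0.03144 = 17.9

L/D = 17.9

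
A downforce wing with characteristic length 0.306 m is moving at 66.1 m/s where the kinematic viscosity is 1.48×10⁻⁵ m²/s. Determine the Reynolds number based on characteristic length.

Re = v·c/ν = 66.1 × 0.306 / (1.48×10⁻⁵) = 1.37×10^6

Re = 1.37×10^6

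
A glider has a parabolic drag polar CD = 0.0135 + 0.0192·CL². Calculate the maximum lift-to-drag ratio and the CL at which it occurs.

For CD = CD0 + K·CL², (L/D)max occurs at CL* = √(CD0/K) and equals 1/(2√(K·CD0)).
(L/D)max = 1/(2√(0.0192 × 0.0135)) = 1/(2 × 0.0161) = 31.1
CL* = √(0.0135/0.0192) = 0.839

(L/D)max = 31.1, at CL = 0.839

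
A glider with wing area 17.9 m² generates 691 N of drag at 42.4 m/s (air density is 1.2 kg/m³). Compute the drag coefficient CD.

From D = ½ρv²S·CD, rearranging gives CD = 2D/(ρv²S).
CD = 2 × 691 / (1.2 × 42.4² × 17.9) = 0.0358

CD = 0.0358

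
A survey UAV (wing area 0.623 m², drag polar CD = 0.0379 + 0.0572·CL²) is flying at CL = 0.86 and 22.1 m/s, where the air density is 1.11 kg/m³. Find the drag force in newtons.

D = 13.5 N

CD = 0.0379 + 0.0572 × 0.86² = 0.08021
D = ½ρv²S·CD = ½ × 1.11 × 22.1² × 0.623 × 0.08021 = 13.5 N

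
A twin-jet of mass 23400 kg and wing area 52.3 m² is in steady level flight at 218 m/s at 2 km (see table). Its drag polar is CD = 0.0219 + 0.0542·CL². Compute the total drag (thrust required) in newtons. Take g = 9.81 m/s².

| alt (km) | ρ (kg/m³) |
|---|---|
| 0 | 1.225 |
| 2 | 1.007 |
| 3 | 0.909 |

D = 29700 N

At 2 km, from the table: ρ = 1.007 kg/m³.
Weight W = mg = 23400 × 9.81 = 2.2955×10^5 N; in level flight L = W.
q = ½ρv² = ½ × 1.007 × 218² = 23930 Pa.
CL = 2W/(ρv²S) = 2×2.2955×10^5/(1.007×218²×52.3) = 0.1834.
CD = 0.0219 + 0.0542 × 0.1834² = 0.02372.
D = q·S·CD = 23930 × 52.3 × 0.02372 = 29690 N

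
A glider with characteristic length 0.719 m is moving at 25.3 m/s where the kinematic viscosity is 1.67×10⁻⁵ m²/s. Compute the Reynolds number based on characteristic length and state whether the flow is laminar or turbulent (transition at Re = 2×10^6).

Re = v·c/ν = 25.3 × 0.719 / (1.67×10⁻⁵) = 1.09×10^6
Since 1.09×10^6 < 2×10^6, the flow is laminar.

Re = 1.09×10^6 (laminar)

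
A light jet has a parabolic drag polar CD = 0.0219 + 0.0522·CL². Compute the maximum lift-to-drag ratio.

For CD = CD0 + K·CL², (L/D)max occurs at CL* = √(CD0/K) and equals 1/(2√(K·CD0)).
(L/D)max = 1/(2√(0.0522 × 0.0219)) = 1/(2 × 0.03381) = 14.8

(L/D)max = 14.8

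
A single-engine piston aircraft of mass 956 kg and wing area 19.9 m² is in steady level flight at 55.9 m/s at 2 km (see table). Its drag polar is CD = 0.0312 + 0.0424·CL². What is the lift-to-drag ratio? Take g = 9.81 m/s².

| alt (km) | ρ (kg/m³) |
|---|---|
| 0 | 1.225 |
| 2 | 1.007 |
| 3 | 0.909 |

L/D = 8.56

At 2 km, from the table: ρ = 1.007 kg/m³.
In steady level flight, lift balances weight: W = mg = 956 × 9.81 = 9378.4 N.
Dynamic pressure q = 0.5 × 1.007 × 55.9² = 1573 Pa.
Required CL = L/(qS) = 9378.4/(1573·19.9) = 0.2995.
CD = 0.0312 + 0.0424 × 0.2995² = 0.035.
L/D = CL/CD = 0.2995 / 0.035 = 8.56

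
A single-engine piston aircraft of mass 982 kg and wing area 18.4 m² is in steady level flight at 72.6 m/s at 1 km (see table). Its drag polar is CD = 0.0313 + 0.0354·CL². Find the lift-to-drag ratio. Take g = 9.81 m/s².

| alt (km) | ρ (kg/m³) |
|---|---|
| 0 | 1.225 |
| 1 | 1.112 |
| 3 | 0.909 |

At 1 km, from the table: ρ = 1.112 kg/m³.
In steady level flight, lift balances weight: W = mg = 982 × 9.81 = 9633.4 N.
q = ½ρv² = ½ × 1.112 × 72.6² = 2931 Pa.
Required CL = L/(qS) = 9633.4/(2931·18.4) = 0.1787.
CD = 0.0313 + 0.0354 × 0.1787² = 0.03243.
L/D = CL/CD = 0.1787 / 0.03243 = 5.51

L/D = 5.51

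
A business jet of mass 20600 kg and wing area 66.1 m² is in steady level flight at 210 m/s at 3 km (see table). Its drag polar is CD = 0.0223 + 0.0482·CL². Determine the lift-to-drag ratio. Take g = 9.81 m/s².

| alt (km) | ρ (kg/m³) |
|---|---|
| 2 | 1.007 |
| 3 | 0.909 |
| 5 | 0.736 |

L/D = 6.51

At 3 km, from the table: ρ = 0.909 kg/m³.
Weight W = mg = 20600 × 9.81 = 2.0209×10^5 N; in level flight L = W.
q = ½ρv² = ½ × 0.909 × 210² = 20040 Pa.
CL = 2W/(ρv²S) = 2×2.0209×10^5/(0.909×210²×66.1) = 0.1525.
CD = 0.0223 + 0.0482 × 0.1525² = 0.02342.
L/D = CL/CD = 0.1525 / 0.02342 = 6.51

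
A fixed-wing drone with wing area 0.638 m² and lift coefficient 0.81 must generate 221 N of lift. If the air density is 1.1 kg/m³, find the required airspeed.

L = ½ρv²S·CL ⇒ v = √(2L/(ρ·S·CL))
v = √(2 × 221 / (1.1 × 0.638 × 0.81)) = √777.5 = 27.9 m/s

v = 27.9 m/s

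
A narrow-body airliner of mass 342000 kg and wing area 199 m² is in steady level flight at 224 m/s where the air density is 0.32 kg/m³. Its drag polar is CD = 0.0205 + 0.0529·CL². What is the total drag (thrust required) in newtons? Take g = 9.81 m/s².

D = 4.05×10^5 N

Weight W = mg = 342000 × 9.81 = 3.355×10^6 N; in level flight L = W.
q = ½ρv² = ½ × 0.32 × 224² = 8028 Pa.
CL = W/(q·S) = 3.355×10^6 / (8028 × 199) = 2.1.
CD = 0.0205 + 0.0529 × 2.1² = 0.2538.
D = q·S·CD = 8028 × 199 × 0.2538 = 4.055×10^5 N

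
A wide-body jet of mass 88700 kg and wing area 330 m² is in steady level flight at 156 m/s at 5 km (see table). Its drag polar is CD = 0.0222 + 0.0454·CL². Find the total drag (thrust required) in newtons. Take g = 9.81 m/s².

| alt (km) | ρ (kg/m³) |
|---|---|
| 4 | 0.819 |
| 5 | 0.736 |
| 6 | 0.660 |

D = 77200 N

At 5 km, from the table: ρ = 0.736 kg/m³.
Level flight ⇒ L = W = m·g = 88700 × 9.81 = 8.7015×10^5 N.
q = ½ρv² = ½ × 0.736 × 156² = 8956 Pa.
CL = 2W/(ρv²S) = 2×8.7015×10^5/(0.736×156²×330) = 0.2944.
CD = 0.0222 + 0.0454 × 0.2944² = 0.02614.
D = q·S·CD = 8956 × 330 × 0.02614 = 77240 N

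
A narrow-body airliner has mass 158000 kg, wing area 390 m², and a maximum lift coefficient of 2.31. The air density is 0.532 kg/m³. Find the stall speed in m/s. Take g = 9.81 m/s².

V_stall = 80.4 m/s

Weight W = mg = 158000 × 9.81 = 1.55×10^6 N.
From L = ½ρV²S·CL,max = W: V_stall = √(2W/(ρSCL,max)) = √(2·1.55×10^6/(0.532·390·2.31))
V_stall = √6468 = 80.4 m/s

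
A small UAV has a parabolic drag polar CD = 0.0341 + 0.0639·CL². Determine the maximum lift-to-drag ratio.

(L/D)max = 10.7

For CD = CD0 + K·CL², (L/D)max occurs at CL* = √(CD0/K) and equals 1/(2√(K·CD0)).
(L/D)max = 1/(2√(0.0639 × 0.0341)) = 1/(2 × 0.04668) = 10.7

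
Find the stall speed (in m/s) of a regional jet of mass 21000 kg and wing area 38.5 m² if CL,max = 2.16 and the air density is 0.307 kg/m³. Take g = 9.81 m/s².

Weight W = mg = 21000 × 9.81 = 2.06×10^5 N.
V_stall = √(2W/(ρ·S·CL,max)) = √(2 × 2.06×10^5 / (0.307 × 38.5 × 2.16))
V_stall = √16140 = 127 m/s

V_stall = 127 m/s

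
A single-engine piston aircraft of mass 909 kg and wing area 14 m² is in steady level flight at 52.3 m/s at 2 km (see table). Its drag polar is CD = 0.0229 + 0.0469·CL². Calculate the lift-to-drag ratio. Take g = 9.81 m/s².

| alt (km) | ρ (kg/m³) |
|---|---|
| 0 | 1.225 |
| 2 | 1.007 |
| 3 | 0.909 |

L/D = 14

At 2 km, from the table: ρ = 1.007 kg/m³.
In steady level flight, lift balances weight: W = mg = 909 × 9.81 = 8917.3 N.
q = ½ρv² = ½ × 1.007 × 52.3² = 1377 Pa.
Required CL = L/(qS) = 8917.3/(1377·14) = 0.4625.
CD = 0.0229 + 0.0469 × 0.4625² = 0.03293.
L/D = CL/CD = 0.4625 / 0.03293 = 14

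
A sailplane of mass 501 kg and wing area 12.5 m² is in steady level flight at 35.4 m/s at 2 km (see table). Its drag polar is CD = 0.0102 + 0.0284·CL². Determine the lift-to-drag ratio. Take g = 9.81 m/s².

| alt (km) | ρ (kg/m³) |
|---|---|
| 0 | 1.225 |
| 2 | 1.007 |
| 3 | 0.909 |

L/D = 29.4

At 2 km, from the table: ρ = 1.007 kg/m³.
Weight W = mg = 501 × 9.81 = 4914.8 N; in level flight L = W.
Dynamic pressure q = 0.5 × 1.007 × 35.4² = 631 Pa.
Required CL = L/(qS) = 4914.8/(631·12.5) = 0.6231.
CD = 0.0102 + 0.0284 × 0.6231² = 0.02123.
L/D = CL/CD = 0.6231 / 0.02123 = 29.4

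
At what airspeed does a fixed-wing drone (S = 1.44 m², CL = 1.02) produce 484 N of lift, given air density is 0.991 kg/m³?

L = ½ρv²S·CL ⇒ v = √(2L/(ρ·S·CL))
v = √(2 × 484 / (0.991 × 1.44 × 1.02)) = √665 = 25.8 m/s

v = 25.8 m/s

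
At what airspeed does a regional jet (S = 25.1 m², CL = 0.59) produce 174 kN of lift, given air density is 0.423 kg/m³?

L = ½ρv²S·CL ⇒ v = √(2L/(ρ·S·CL))
v = √(2 × 1.74×10^5 / (0.423 × 25.1 × 0.59)) = √55550 = 236 m/s

v = 236 m/s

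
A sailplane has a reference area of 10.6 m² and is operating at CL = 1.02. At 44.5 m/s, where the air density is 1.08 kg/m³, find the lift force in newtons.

L = 11600 N

Dynamic pressure q = ½ρv² = ½ × 1.08 × 44.5² = 1069 Pa.
L = q·S·CL = 1069 × 10.6 × 1.02 = 11600 N ≈ 11.6 kN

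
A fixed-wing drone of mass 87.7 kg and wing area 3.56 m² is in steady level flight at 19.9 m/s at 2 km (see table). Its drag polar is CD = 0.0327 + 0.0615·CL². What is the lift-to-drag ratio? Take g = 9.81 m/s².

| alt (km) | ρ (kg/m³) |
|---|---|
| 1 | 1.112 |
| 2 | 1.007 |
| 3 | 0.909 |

L/D = 9.85

At 2 km, from the table: ρ = 1.007 kg/m³.
Weight W = mg = 87.7 × 9.81 = 860.34 N; in level flight L = W.
Dynamic pressure q = 0.5 × 1.007 × 19.9² = 199.4 Pa.
CL = 2W/(ρv²S) = 2×860.34/(1.007×19.9²×3.56) = 1.212.
CD = 0.0327 + 0.0615 × 1.212² = 0.123.
L/D = CL/CD = 1.212 / 0.123 = 9.85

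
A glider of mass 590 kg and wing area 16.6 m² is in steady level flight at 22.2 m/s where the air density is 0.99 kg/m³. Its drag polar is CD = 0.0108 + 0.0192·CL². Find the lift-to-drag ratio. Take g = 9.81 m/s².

In steady level flight, lift balances weight: W = mg = 590 × 9.81 = 5787.9 N.
Dynamic pressure q = 0.5 × 0.99 × 22.2² = 244 Pa.
CL = 2W/(ρv²S) = 2×5787.9/(0.99×22.2²×16.6) = 1.429.
CD = 0.0108 + 0.0192 × 1.429² = 0.05002.
L/D = CL/CD = 1.429 / 0.05002 = 28.6

L/D = 28.6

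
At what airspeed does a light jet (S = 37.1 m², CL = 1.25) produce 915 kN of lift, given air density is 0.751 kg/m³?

L = ½ρv²S·CL ⇒ v = √(2L/(ρ·S·CL))
v = √(2 × 9.15×10^5 / (0.751 × 37.1 × 1.25)) = √52540 = 229 m/s

v = 229 m/s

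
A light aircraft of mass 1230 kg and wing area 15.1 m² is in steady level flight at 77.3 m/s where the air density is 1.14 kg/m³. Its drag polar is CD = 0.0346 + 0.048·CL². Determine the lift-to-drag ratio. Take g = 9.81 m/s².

L/D = 6.3

In steady level flight, lift balances weight: W = mg = 1230 × 9.81 = 12066 N.
Dynamic pressure q = 0.5 × 1.14 × 77.3² = 3406 Pa.
Required CL = L/(qS) = 12066/(3406·15.1) = 0.2346.
CD = 0.0346 + 0.048 × 0.2346² = 0.03724.
L/D = CL/CD = 0.2346 / 0.03724 = 6.3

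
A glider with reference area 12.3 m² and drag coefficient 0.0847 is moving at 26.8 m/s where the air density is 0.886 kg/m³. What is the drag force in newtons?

D = 331 N

D = ½ρv²S·CD = ½ × 0.886 × 26.8² × 12.3 × 0.0847 = 331 N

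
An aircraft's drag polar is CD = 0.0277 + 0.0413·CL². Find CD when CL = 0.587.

CD = 0.0277 + 0.0413 × 0.587² = 0.0277 + 0.01423 = 0.0419

CD = 0.0419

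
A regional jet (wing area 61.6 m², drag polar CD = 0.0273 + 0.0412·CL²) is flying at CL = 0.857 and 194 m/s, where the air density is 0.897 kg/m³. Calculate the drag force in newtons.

D = 59800 N

CD = 0.0273 + 0.0412 × 0.857² = 0.05756
D = ½ρv²S·CD = ½ × 0.897 × 194² × 61.6 × 0.05756 = 59800 N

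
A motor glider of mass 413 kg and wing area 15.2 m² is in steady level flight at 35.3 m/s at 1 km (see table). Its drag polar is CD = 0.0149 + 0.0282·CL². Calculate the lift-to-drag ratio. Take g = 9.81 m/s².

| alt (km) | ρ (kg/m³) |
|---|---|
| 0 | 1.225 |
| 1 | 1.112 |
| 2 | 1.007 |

At 1 km, from the table: ρ = 1.112 kg/m³.
Level flight ⇒ L = W = m·g = 413 × 9.81 = 4051.5 N.
Dynamic pressure q = 0.5 × 1.112 × 35.3² = 692.8 Pa.
CL = W/(q·S) = 4051.5 / (692.8 × 15.2) = 0.3847.
CD = 0.0149 + 0.0282 × 0.3847² = 0.01907.
L/D = CL/CD = 0.3847 / 0.01907 = 20.2

L/D = 20.2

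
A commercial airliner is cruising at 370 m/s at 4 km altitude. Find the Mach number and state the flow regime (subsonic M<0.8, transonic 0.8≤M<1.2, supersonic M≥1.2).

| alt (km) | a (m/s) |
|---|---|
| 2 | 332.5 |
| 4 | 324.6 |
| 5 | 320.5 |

M = 1.14 (transonic)

At 4 km, from the table: a = 324.6 m/s.
M = v/a = 370 / 324.6 = 1.14
M = 1.14 → transonic.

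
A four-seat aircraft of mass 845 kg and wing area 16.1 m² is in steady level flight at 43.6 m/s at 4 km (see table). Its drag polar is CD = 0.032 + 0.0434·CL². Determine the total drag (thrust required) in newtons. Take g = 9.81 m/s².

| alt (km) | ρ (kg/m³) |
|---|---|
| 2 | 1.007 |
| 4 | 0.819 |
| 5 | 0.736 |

At 4 km, from the table: ρ = 0.819 kg/m³.
Weight W = mg = 845 × 9.81 = 8289.5 N; in level flight L = W.
q = ½ρv² = ½ × 0.819 × 43.6² = 778.4 Pa.
CL = 2W/(ρv²S) = 2×8289.5/(0.819×43.6²×16.1) = 0.6614.
CD = 0.032 + 0.0434 × 0.6614² = 0.05099.
D = q·S·CD = 778.4 × 16.1 × 0.05099 = 639 N

D = 639 N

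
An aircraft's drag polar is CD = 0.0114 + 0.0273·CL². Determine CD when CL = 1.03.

CD = 0.0404

CD = 0.0114 + 0.0273 × 1.03² = 0.0114 + 0.02896 = 0.0404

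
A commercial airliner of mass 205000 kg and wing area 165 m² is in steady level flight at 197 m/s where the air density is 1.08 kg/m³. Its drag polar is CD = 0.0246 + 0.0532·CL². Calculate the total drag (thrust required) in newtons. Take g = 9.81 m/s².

In steady level flight, lift balances weight: W = mg = 205000 × 9.81 = 2.011×10^6 N.
q = ½ρv² = ½ × 1.08 × 197² = 20960 Pa.
Required CL = L/(qS) = 2.011×10^6/(20960·165) = 0.5816.
CD = 0.0246 + 0.0532 × 0.5816² = 0.04259.
D = q·S·CD = 20960 × 165 × 0.04259 = 1.473×10^5 N

D = 1.47×10^5 N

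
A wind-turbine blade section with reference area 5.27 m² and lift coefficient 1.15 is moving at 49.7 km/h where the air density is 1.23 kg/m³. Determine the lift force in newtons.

Convert speed: v = 49.7 km/h ÷ 3.6 = 13.81 m/s.
Dynamic pressure q = ½ρv² = ½ × 1.23 × 13.81² = 117.2 Pa.
L = q·S·CL = 117.2 × 5.27 × 1.15 = 710 N

L = 710 N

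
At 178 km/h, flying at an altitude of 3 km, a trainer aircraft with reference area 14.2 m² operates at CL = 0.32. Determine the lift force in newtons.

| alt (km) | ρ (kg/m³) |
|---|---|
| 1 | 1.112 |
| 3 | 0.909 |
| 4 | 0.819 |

At 3 km, from the table: ρ = 0.909 kg/m³.
Convert speed: v = 178 km/h ÷ 3.6 = 49.44 m/s.
Dynamic pressure q = ½ρv² = ½ × 0.909 × 49.44² = 1111 Pa.
L = q·S·CL = 1111 × 14.2 × 0.32 = 5050 N ≈ 5.05 kN

L = 5050 N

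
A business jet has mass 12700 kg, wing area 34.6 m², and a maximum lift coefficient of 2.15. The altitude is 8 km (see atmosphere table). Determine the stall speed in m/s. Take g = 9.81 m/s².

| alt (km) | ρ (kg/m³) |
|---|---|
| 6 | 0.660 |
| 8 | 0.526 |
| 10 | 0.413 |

V_stall = 79.8 m/s

At 8 km, from the table: ρ = 0.526 kg/m³.
Stall occurs when L = W at CL,max. W = mg = 12700 × 9.81 = 1.246×10^5 N.
From L = ½ρV²S·CL,max = W: V_stall = √(2W/(ρSCL,max)) = √(2·1.246×10^5/(0.526·34.6·2.15))
V_stall = √6368 = 79.8 m/s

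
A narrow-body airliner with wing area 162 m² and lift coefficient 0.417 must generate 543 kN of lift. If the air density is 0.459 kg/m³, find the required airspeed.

L = ½ρv²S·CL ⇒ v = √(2L/(ρ·S·CL))
v = √(2 × 5.43×10^5 / (0.459 × 162 × 0.417)) = √35020 = 187 m/s

v = 187 m/s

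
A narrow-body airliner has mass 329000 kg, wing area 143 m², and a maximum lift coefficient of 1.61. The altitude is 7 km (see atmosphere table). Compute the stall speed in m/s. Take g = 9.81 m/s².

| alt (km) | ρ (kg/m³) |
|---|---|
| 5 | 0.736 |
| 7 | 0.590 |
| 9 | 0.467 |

V_stall = 218 m/s

At 7 km, from the table: ρ = 0.590 kg/m³.
Weight W = mg = 329000 × 9.81 = 3.227×10^6 N.
From L = ½ρV²S·CL,max = W: V_stall = √(2W/(ρSCL,max)) = √(2·3.227×10^6/(0.59·143·1.61))
V_stall = √47520 = 218 m/s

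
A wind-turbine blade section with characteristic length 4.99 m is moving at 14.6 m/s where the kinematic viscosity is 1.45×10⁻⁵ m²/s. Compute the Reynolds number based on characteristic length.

Re = v·c/ν = 14.6 × 4.99 / (1.45×10⁻⁵) = 5.02×10^6

Re = 5.02×10^6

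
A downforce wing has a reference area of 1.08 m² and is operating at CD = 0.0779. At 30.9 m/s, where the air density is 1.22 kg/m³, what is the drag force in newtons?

D = ½ρv²S·CD = ½ × 1.22 × 30.9² × 1.08 × 0.0779 = 49 N

D = 49 N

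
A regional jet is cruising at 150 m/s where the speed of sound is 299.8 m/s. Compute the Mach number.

M = v/a = 150 / 299.8 = 0.5

M = 0.5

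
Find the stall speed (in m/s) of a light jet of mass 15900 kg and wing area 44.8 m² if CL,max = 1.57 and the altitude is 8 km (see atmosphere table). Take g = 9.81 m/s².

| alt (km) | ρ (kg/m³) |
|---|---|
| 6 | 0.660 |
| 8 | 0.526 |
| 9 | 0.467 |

V_stall = 91.8 m/s

At 8 km, from the table: ρ = 0.526 kg/m³.
At stall, lift equals weight: L = W = m·g = 15900 × 9.81 = 1.56×10^5 N.
V_stall = √(2W/(ρ·S·CL,max)) = √(2 × 1.56×10^5 / (0.526 × 44.8 × 1.57))
V_stall = √8432 = 91.8 m/s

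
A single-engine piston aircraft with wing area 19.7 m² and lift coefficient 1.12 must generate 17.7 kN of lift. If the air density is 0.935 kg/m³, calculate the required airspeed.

v = 41.4 m/s

L = ½ρv²S·CL ⇒ v = √(2L/(ρ·S·CL))
v = √(2 × 17700 / (0.935 × 19.7 × 1.12)) = √1716 = 41.4 m/s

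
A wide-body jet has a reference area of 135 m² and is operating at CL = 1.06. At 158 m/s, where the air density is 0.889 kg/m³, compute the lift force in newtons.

L = 1.59×10^6 N

Dynamic pressure q = ½ρv² = ½ × 0.889 × 158² = 11100 Pa.
L = q·S·CL = 11100 × 135 × 1.06 = 1.59×10^6 N ≈ 1590 kN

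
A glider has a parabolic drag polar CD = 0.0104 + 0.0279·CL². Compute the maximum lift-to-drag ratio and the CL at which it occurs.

For CD = CD0 + K·CL², (L/D)max occurs at CL* = √(CD0/K) and equals 1/(2√(K·CD0)).
(L/D)max = 1/(2√(0.0279 × 0.0104)) = 1/(2 × 0.01703) = 29.4
CL* = √(0.0104/0.0279) = 0.611

(L/D)max = 29.4, at CL = 0.611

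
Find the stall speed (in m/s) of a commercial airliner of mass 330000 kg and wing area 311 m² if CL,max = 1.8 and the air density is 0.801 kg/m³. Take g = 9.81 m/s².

V_stall = 120 m/s

At stall, lift equals weight: L = W = m·g = 330000 × 9.81 = 3.237×10^6 N.
V_stall = √(2W/(ρ·S·CL,max)) = √(2 × 3.237×10^6 / (0.801 × 311 × 1.8))
V_stall = √14440 = 120 m/s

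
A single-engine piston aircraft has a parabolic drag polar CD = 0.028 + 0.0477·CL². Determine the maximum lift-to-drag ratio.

(L/D)max = 13.7

For CD = CD0 + K·CL², (L/D)max occurs at CL* = √(CD0/K) and equals 1/(2√(K·CD0)).
(L/D)max = 1/(2√(0.0477 × 0.028)) = 1/(2 × 0.03655) = 13.7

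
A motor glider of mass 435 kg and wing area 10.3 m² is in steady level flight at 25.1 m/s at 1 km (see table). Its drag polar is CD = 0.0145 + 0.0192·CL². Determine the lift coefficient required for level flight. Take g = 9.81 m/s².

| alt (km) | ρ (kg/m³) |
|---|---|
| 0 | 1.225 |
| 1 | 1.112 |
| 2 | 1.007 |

CL = 1.18

At 1 km, from the table: ρ = 1.112 kg/m³.
In steady level flight, lift balances weight: W = mg = 435 × 9.81 = 4267.4 N.
q = ½ρv² = ½ × 1.112 × 25.1² = 350.3 Pa.
Required CL = L/(qS) = 4267.4/(350.3·10.3) = 1.183.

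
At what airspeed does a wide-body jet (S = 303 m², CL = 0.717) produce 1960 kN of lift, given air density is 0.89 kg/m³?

L = ½ρv²S·CL ⇒ v = √(2L/(ρ·S·CL))
v = √(2 × 1.96×10^6 / (0.89 × 303 × 0.717)) = √20270 = 142 m/s

v = 142 m/s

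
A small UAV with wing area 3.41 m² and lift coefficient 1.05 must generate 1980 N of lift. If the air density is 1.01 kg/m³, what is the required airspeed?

L = ½ρv²S·CL ⇒ v = √(2L/(ρ·S·CL))
v = √(2 × 1980 / (1.01 × 3.41 × 1.05)) = √1095 = 33.1 m/s

v = 33.1 m/s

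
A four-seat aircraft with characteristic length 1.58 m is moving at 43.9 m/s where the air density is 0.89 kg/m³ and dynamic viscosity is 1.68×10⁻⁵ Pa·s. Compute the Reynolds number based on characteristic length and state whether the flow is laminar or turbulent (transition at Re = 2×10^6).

Re = 3.67×10^6 (turbulent)

Re = ρ·v·c/μ = 0.89 × 43.9 × 1.58 / (1.68×10⁻⁵) = 3.67×10^6
Since 3.67×10^6 > 2×10^6, the flow is turbulent.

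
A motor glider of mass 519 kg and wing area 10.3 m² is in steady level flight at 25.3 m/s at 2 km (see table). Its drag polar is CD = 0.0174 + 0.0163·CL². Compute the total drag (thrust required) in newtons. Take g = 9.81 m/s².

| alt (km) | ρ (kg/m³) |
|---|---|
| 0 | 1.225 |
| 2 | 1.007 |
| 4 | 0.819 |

At 2 km, from the table: ρ = 1.007 kg/m³.
Weight W = mg = 519 × 9.81 = 5091.4 N; in level flight L = W.
q = ½ρv² = ½ × 1.007 × 25.3² = 322.3 Pa.
CL = 2W/(ρv²S) = 2×5091.4/(1.007×25.3²×10.3) = 1.534.
CD = 0.0174 + 0.0163 × 1.534² = 0.05574.
D = q·S·CD = 322.3 × 10.3 × 0.05574 = 185 N

D = 185 N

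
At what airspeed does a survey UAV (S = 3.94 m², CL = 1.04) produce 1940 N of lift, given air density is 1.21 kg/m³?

v = 28 m/s

L = ½ρv²S·CL ⇒ v = √(2L/(ρ·S·CL))
v = √(2 × 1940 / (1.21 × 3.94 × 1.04)) = √782.6 = 28 m/s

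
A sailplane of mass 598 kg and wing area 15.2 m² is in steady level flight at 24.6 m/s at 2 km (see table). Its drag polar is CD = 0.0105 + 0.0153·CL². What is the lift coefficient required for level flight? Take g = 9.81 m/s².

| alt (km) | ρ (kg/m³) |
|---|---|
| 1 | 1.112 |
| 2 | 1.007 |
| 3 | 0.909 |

CL = 1.27

At 2 km, from the table: ρ = 1.007 kg/m³.
In steady level flight, lift balances weight: W = mg = 598 × 9.81 = 5866.4 N.
Dynamic pressure q = 0.5 × 1.007 × 24.6² = 304.7 Pa.
Required CL = L/(qS) = 5866.4/(304.7·15.2) = 1.267.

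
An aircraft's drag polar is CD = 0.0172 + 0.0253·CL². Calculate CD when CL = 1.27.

CD = 0.058

CD = 0.0172 + 0.0253 × 1.27² = 0.0172 + 0.04081 = 0.058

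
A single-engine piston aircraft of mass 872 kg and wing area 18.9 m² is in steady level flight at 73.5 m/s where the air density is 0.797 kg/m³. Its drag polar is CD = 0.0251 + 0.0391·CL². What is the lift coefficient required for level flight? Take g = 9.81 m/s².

In steady level flight, lift balances weight: W = mg = 872 × 9.81 = 8554.3 N.
q = ½ρv² = ½ × 0.797 × 73.5² = 2153 Pa.
CL = 2W/(ρv²S) = 2×8554.3/(0.797×73.5²×18.9) = 0.2102.

CL = 0.21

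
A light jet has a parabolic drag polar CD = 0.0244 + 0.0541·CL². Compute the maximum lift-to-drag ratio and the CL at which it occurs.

For CD = CD0 + K·CL², (L/D)max occurs at CL* = √(CD0/K) and equals 1/(2√(K·CD0)).
(L/D)max = 1/(2√(0.0541 × 0.0244)) = 1/(2 × 0.03633) = 13.8
CL* = √(0.0244/0.0541) = 0.672

(L/D)max = 13.8, at CL = 0.672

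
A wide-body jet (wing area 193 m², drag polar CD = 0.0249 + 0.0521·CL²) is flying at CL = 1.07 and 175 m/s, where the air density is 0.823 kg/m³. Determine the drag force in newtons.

D = 2.06×10^5 N

CD = 0.0249 + 0.0521 × 1.07² = 0.08455
D = ½ρv²S·CD = ½ × 0.823 × 175² × 193 × 0.08455 = 2.06×10^5 N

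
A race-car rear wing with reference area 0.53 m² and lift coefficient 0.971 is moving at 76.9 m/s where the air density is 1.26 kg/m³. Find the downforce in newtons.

L = 1920 N

Dynamic pressure q = ½ρv² = ½ × 1.26 × 76.9² = 3726 Pa.
L = q·S·CL = 3726 × 0.53 × 0.971 = 1920 N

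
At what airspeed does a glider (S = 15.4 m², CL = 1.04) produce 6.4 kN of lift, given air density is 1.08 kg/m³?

v = 27.2 m/s

L = ½ρv²S·CL ⇒ v = √(2L/(ρ·S·CL))
v = √(2 × 6400 / (1.08 × 15.4 × 1.04)) = √740 = 27.2 m/s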